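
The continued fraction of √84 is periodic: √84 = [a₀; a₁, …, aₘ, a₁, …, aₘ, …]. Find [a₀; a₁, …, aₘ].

a₀ = ⌊√84⌋ = 9.
With m₀=0, d₀=1 and mₖ₊₁ = dₖaₖ − mₖ, dₖ₊₁ = (n − mₖ₊₁²)/dₖ, aₖ₊₁ = ⌊(a₀+mₖ₊₁)/dₖ₊₁⌋:
  k=1: m=9, d=3, a=6
  k=2: m=9, d=1, a=18
d=1 and a=2a₀=18 at k=2, so the next step gives (m, d) = (9, 3) again — its k=1 value — and the period has length 2.

[9; 6, 18]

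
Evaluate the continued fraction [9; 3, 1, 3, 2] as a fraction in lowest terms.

315/34

Fold from the inside: start with 2/1.
  3 + 1/2 = 7/2
  1 + 2/7 = 9/7
  3 + 7/9 = 34/9
  9 + 9/34 = 315/34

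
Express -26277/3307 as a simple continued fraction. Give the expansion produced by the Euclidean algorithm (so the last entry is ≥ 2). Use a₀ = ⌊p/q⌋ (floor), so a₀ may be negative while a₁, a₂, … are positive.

[-8; 18, 2, 9, 2, 4]

-26277 = -8·3307 + 179
3307 = 18·179 + 85
179 = 2·85 + 9
85 = 9·9 + 4
9 = 2·4 + 1
4 = 4·1 + 0  (stop)
So -26277/3307 = [-8; 18, 2, 9, 2, 4].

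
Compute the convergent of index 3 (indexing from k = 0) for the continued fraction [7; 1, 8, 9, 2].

Using pₖ = aₖpₖ₋₁ + pₖ₋₂, qₖ = aₖqₖ₋₁ + qₖ₋₂ (with p₋₁=1, p₋₂=0, q₋₁=0, q₋₂=1):
  k=0: a=7, p=7, q=1
  k=1: a=1, p=8, q=1
  k=2: a=8, p=71, q=9
  k=3: a=9, p=647, q=82

647/82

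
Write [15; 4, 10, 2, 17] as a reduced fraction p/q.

22912/1503

Using pₖ = aₖpₖ₋₁ + pₖ₋₂ and qₖ = aₖqₖ₋₁ + qₖ₋₂:
  k=0: a=15, p=15, q=1
  k=1: a=4, p=61, q=4
  k=2: a=10, p=625, q=41
  k=3: a=2, p=1311, q=86
  k=4: a=17, p=22912, q=1503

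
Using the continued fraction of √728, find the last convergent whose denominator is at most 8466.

78651/2915

√728 = [26; 1, 52, …] (period length 2).
Convergents:
  p_0/q_0 = 26/1
  p_1/q_1 = 27/1
  p_2/q_2 = 1430/53
  p_3/q_3 = 1457/54
  p_4/q_4 = 77194/2861
  p_5/q_5 = 78651/2915
  p_6/q_6 = 4167046/154441
q_5 = 2915 ≤ 8466 < 154441 = q_6, so the answer is 78651/2915.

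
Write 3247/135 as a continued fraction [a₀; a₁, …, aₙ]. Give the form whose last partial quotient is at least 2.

3247 = 24*135 + 7
135 = 19*7 + 2
7 = 3*2 + 1
2 = 2*1 + 0  (stop)
So 3247/135 = [24; 19, 3, 2].

[24; 19, 3, 2]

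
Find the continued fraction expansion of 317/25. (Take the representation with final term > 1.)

317 = 12·25 + 17
25 = 1·17 + 8
17 = 2·8 + 1
8 = 8·1 + 0  (stop)
So 317/25 = [12; 1, 2, 8].

[12; 1, 2, 8]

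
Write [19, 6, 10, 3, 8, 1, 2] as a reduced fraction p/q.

97679/5097

Fold from the inside: start with 2/1.
  1 + 1/2 = 3/2
  8 + 2/3 = 26/3
  3 + 3/26 = 81/26
  10 + 26/81 = 836/81
  6 + 81/836 = 5097/836
  19 + 836/5097 = 97679/5097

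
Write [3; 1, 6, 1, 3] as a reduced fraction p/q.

Fold from the inside: start with 3/1.
  1 + 1/3 = 4/3
  6 + 3/4 = 27/4
  1 + 4/27 = 31/27
  3 + 27/31 = 120/31

120/31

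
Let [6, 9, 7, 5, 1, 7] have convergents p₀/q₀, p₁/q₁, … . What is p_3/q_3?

2010/329

Using pₖ = aₖpₖ₋₁ + pₖ₋₂, qₖ = aₖqₖ₋₁ + qₖ₋₂ (with p₋₁=1, p₋₂=0, q₋₁=0, q₋₂=1):
  k=0: a=6, p=6, q=1
  k=1: a=9, p=55, q=9
  k=2: a=7, p=391, q=64
  k=3: a=5, p=2010, q=329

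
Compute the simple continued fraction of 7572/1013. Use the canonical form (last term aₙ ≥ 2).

7572 = 7·1013 + 481
1013 = 2·481 + 51
481 = 9·51 + 22
51 = 2·22 + 7
22 = 3·7 + 1
7 = 7·1 + 0  (stop)
So 7572/1013 = [7; 2, 9, 2, 3, 7].

[7; 2, 9, 2, 3, 7]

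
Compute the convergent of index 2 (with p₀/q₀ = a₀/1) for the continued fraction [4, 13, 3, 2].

Using pₖ = aₖpₖ₋₁ + pₖ₋₂, qₖ = aₖqₖ₋₁ + qₖ₋₂ (with p₋₁=1, p₋₂=0, q₋₁=0, q₋₂=1):
  k=0: a=4, p=4, q=1
  k=1: a=13, p=53, q=13
  k=2: a=3, p=163, q=40

163/40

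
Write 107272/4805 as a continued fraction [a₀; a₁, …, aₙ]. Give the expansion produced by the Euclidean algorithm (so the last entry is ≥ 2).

107272 = 22*4805 + 1562
4805 = 3*1562 + 119
1562 = 13*119 + 15
119 = 7*15 + 14
15 = 1*14 + 1
14 = 14*1 + 0  (stop)
So 107272/4805 = [22; 3, 13, 7, 1, 14].

[22; 3, 13, 7, 1, 14]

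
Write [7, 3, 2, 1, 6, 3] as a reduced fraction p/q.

1540/211

Using pₖ = aₖpₖ₋₁ + pₖ₋₂ and qₖ = aₖqₖ₋₁ + qₖ₋₂:
  k=0: a=7, p=7, q=1
  k=1: a=3, p=22, q=3
  k=2: a=2, p=51, q=7
  k=3: a=1, p=73, q=10
  k=4: a=6, p=489, q=67
  k=5: a=3, p=1540, q=211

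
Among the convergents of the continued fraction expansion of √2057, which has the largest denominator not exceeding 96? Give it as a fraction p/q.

√2057 = [45; 2, 1, 4, 1, 2, 90, …] (period length 6).
Convergents:
  p_0/q_0 = 45/1
  p_1/q_1 = 91/2
  p_2/q_2 = 136/3
  p_3/q_3 = 635/14
  p_4/q_4 = 771/17
  p_5/q_5 = 2177/48
  p_6/q_6 = 196701/4337
q_5 = 48 ≤ 96 < 4337 = q_6, so the answer is 2177/48.

2177/48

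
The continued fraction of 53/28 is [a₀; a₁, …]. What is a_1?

1

53 = 1·28 + 25   →  a_0 = 1
28 = 1·25 + 3   →  a_1 = 1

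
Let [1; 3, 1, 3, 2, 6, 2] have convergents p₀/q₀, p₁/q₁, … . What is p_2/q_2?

Using pₖ = aₖpₖ₋₁ + pₖ₋₂, qₖ = aₖqₖ₋₁ + qₖ₋₂ (with p₋₁=1, p₋₂=0, q₋₁=0, q₋₂=1):
  k=0: a=1, p=1, q=1
  k=1: a=3, p=4, q=3
  k=2: a=1, p=5, q=4

5/4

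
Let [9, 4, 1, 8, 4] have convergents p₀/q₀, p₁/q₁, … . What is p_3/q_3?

Using pₖ = aₖpₖ₋₁ + pₖ₋₂, qₖ = aₖqₖ₋₁ + qₖ₋₂ (with p₋₁=1, p₋₂=0, q₋₁=0, q₋₂=1):
  k=0: a=9, p=9, q=1
  k=1: a=4, p=37, q=4
  k=2: a=1, p=46, q=5
  k=3: a=8, p=405, q=44

405/44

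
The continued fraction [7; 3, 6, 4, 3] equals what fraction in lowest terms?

1873/256

Fold from the inside: start with 3/1.
  4 + 1/3 = 13/3
  6 + 3/13 = 81/13
  3 + 13/81 = 256/81
  7 + 81/256 = 1873/256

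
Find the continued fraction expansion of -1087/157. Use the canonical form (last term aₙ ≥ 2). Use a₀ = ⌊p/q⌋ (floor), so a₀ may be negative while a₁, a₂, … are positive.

-1087 = -7×157 + 12
157 = 13×12 + 1
12 = 12×1 + 0  (stop)
So -1087/157 = [-7; 13, 12].

[-7; 13, 12]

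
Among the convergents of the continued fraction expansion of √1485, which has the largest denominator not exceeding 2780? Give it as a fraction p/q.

√1485 = [38; 1, 1, 6, 1, 1, 76, …] (period length 6).
Convergents:
  p_0/q_0 = 38/1
  p_1/q_1 = 39/1
  p_2/q_2 = 77/2
  p_3/q_3 = 501/13
  p_4/q_4 = 578/15
  p_5/q_5 = 1079/28
  p_6/q_6 = 82582/2143
  p_7/q_7 = 83661/2171
  p_8/q_8 = 166243/4314
q_7 = 2171 ≤ 2780 < 4314 = q_8, so the answer is 83661/2171.

83661/2171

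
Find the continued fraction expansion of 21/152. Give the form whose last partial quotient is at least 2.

[0; 7, 4, 5]

21 = 0*152 + 21
152 = 7*21 + 5
21 = 4*5 + 1
5 = 5*1 + 0  (stop)
So 21/152 = [0; 7, 4, 5].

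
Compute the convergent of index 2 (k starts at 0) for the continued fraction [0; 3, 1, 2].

Using pₖ = aₖpₖ₋₁ + pₖ₋₂, qₖ = aₖqₖ₋₁ + qₖ₋₂ (with p₋₁=1, p₋₂=0, q₋₁=0, q₋₂=1):
  k=0: a=0, p=0, q=1
  k=1: a=3, p=1, q=3
  k=2: a=1, p=1, q=4

1/4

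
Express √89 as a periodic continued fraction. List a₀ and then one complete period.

[9; 2, 3, 3, 2, 18]

a₀ = ⌊√89⌋ = 9.
With m₀=0, d₀=1 and mₖ₊₁ = dₖaₖ − mₖ, dₖ₊₁ = (n − mₖ₊₁²)/dₖ, aₖ₊₁ = ⌊(a₀+mₖ₊₁)/dₖ₊₁⌋:
  k=1: m=9, d=8, a=2
  k=2: m=7, d=5, a=3
  k=3: m=8, d=5, a=3
  k=4: m=7, d=8, a=2
  k=5: m=9, d=1, a=18
d=1 and a=2a₀=18 at k=5, so the next step gives (m, d) = (9, 8) again — its k=1 value — and the period has length 5.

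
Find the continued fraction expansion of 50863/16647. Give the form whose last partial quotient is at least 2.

50863 = 3×16647 + 922
16647 = 18×922 + 51
922 = 18×51 + 4
51 = 12×4 + 3
4 = 1×3 + 1
3 = 3×1 + 0  (stop)
So 50863/16647 = [3; 18, 18, 12, 1, 3].

[3; 18, 18, 12, 1, 3]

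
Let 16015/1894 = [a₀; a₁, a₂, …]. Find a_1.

16015 = 8·1894 + 863   →  a_0 = 8
1894 = 2·863 + 168   →  a_1 = 2

2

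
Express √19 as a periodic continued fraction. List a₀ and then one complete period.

a₀ = ⌊√19⌋ = 4.

[4; 2, 1, 3, 1, 2, 8]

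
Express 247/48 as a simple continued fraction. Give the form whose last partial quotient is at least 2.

247 = 5×48 + 7
48 = 6×7 + 6
7 = 1×6 + 1
6 = 6×1 + 0  (stop)
So 247/48 = [5; 6, 1, 6].

[5; 6, 1, 6]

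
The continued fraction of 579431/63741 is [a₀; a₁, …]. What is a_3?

19

579431 = 9·63741 + 5762   →  a_0 = 9
63741 = 11·5762 + 359   →  a_1 = 11
5762 = 16·359 + 18   →  a_2 = 16
359 = 19·18 + 17   →  a_3 = 19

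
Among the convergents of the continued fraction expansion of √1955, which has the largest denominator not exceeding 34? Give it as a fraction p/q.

619/14

√1955 = [44; 4, 1, 1, 1, 4, 88, …] (period length 6).
Convergents:
  p_0/q_0 = 44/1
  p_1/q_1 = 177/4
  p_2/q_2 = 221/5
  p_3/q_3 = 398/9
  p_4/q_4 = 619/14
  p_5/q_5 = 2874/65
q_4 = 14 ≤ 34 < 65 = q_5, so the answer is 619/14.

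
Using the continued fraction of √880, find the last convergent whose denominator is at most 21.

89/3

√880 = [29; 1, 1, 1, 58, …] (period length 4).
Convergents:
  p_0/q_0 = 29/1
  p_1/q_1 = 30/1
  p_2/q_2 = 59/2
  p_3/q_3 = 89/3
  p_4/q_4 = 5221/176
q_3 = 3 ≤ 21 < 176 = q_4, so the answer is 89/3.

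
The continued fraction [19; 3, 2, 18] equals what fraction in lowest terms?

Fold from the inside: start with 18/1.
  2 + 1/18 = 37/18
  3 + 18/37 = 129/37
  19 + 37/129 = 2488/129

2488/129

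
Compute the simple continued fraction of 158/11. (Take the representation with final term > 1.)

158 = 14×11 + 4
11 = 2×4 + 3
4 = 1×3 + 1
3 = 3×1 + 0  (stop)
So 158/11 = [14; 2, 1, 3].

[14; 2, 1, 3]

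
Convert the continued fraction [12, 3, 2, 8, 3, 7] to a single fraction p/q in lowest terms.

16552/1347

Using pₖ = aₖpₖ₋₁ + pₖ₋₂ and qₖ = aₖqₖ₋₁ + qₖ₋₂:
  k=0: a=12, p=12, q=1
  k=1: a=3, p=37, q=3
  k=2: a=2, p=86, q=7
  k=3: a=8, p=725, q=59
  k=4: a=3, p=2261, q=184
  k=5: a=7, p=16552, q=1347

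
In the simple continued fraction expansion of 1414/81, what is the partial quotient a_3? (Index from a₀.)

1414 = 17·81 + 37   →  a_0 = 17
81 = 2·37 + 7   →  a_1 = 2
37 = 5·7 + 2   →  a_2 = 5
7 = 3·2 + 1   →  a_3 = 3

3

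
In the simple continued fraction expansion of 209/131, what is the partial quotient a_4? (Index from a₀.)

209 = 1·131 + 78   →  a_0 = 1
131 = 1·78 + 53   →  a_1 = 1
78 = 1·53 + 25   →  a_2 = 1
53 = 2·25 + 3   →  a_3 = 2
25 = 8·3 + 1   →  a_4 = 8

8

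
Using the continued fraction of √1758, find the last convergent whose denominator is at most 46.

587/14

√1758 = [41; 1, 12, 1, 82, …] (period length 4).
Convergents:
  p_0/q_0 = 41/1
  p_1/q_1 = 42/1
  p_2/q_2 = 545/13
  p_3/q_3 = 587/14
  p_4/q_4 = 48679/1161
q_3 = 14 ≤ 46 < 1161 = q_4, so the answer is 587/14.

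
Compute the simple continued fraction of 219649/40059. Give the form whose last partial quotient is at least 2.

219649 = 5×40059 + 19354
40059 = 2×19354 + 1351
19354 = 14×1351 + 440
1351 = 3×440 + 31
440 = 14×31 + 6
31 = 5×6 + 1
6 = 6×1 + 0  (stop)
So 219649/40059 = [5; 2, 14, 3, 14, 5, 6].

[5; 2, 14, 3, 14, 5, 6]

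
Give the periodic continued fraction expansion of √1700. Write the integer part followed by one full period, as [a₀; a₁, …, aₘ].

a₀ = ⌊√1700⌋ = 41.

[41; 4, 3, 20, 3, 4, 82]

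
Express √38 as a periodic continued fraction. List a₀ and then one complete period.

a₀ = ⌊√38⌋ = 6.
With m₀=0, d₀=1 and mₖ₊₁ = dₖaₖ − mₖ, dₖ₊₁ = (n − mₖ₊₁²)/dₖ, aₖ₊₁ = ⌊(a₀+mₖ₊₁)/dₖ₊₁⌋:
  k=1: m=6, d=2, a=6
  k=2: m=6, d=1, a=12
d=1 and a=2a₀=12 at k=2, so the next step gives (m, d) = (6, 2) again — its k=1 value — and the period has length 2.

[6; 6, 12]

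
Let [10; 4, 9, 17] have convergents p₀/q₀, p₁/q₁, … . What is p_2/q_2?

Using pₖ = aₖpₖ₋₁ + pₖ₋₂, qₖ = aₖqₖ₋₁ + qₖ₋₂ (with p₋₁=1, p₋₂=0, q₋₁=0, q₋₂=1):
  k=0: a=10, p=10, q=1
  k=1: a=4, p=41, q=4
  k=2: a=9, p=379, q=37

379/37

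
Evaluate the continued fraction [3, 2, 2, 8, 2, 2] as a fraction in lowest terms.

749/220

Using pₖ = aₖpₖ₋₁ + pₖ₋₂ and qₖ = aₖqₖ₋₁ + qₖ₋₂:
  k=0: a=3, p=3, q=1
  k=1: a=2, p=7, q=2
  k=2: a=2, p=17, q=5
  k=3: a=8, p=143, q=42
  k=4: a=2, p=303, q=89
  k=5: a=2, p=749, q=220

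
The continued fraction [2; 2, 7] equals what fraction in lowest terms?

Using pₖ = aₖpₖ₋₁ + pₖ₋₂ and qₖ = aₖqₖ₋₁ + qₖ₋₂:
  k=0: a=2, p=2, q=1
  k=1: a=2, p=5, q=2
  k=2: a=7, p=37, q=15

37/15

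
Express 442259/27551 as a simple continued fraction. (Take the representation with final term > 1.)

442259 = 16·27551 + 1443
27551 = 19·1443 + 134
1443 = 10·134 + 103
134 = 1·103 + 31
103 = 3·31 + 10
31 = 3·10 + 1
10 = 10·1 + 0  (stop)
So 442259/27551 = [16; 19, 10, 1, 3, 3, 10].

[16; 19, 10, 1, 3, 3, 10]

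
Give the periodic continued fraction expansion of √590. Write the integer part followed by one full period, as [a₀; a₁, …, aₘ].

[24; 3, 2, 4, 2, 3, 48]

a₀ = ⌊√590⌋ = 24.
With m₀=0, d₀=1 and mₖ₊₁ = dₖaₖ − mₖ, dₖ₊₁ = (n − mₖ₊₁²)/dₖ, aₖ₊₁ = ⌊(a₀+mₖ₊₁)/dₖ₊₁⌋:
  k=1: m=24, d=14, a=3
  k=2: m=18, d=19, a=2
  k=3: m=20, d=10, a=4
  k=4: m=20, d=19, a=2
  k=5: m=18, d=14, a=3
  k=6: m=24, d=1, a=48
d=1 and a=2a₀=48 at k=6, so the next step gives (m, d) = (24, 14) again — its k=1 value — and the period has length 6.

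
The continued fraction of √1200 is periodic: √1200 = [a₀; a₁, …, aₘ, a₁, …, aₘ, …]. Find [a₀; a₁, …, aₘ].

a₀ = ⌊√1200⌋ = 34.
With m₀=0, d₀=1 and mₖ₊₁ = dₖaₖ − mₖ, dₖ₊₁ = (n − mₖ₊₁²)/dₖ, aₖ₊₁ = ⌊(a₀+mₖ₊₁)/dₖ₊₁⌋:
  k=1: m=34, d=44, a=1
  k=2: m=10, d=25, a=1
  k=3: m=15, d=39, a=1
  k=4: m=24, d=16, a=3
  k=5: m=24, d=39, a=1
  k=6: m=15, d=25, a=1
  k=7: m=10, d=44, a=1
  k=8: m=34, d=1, a=68
d=1 and a=2a₀=68 at k=8, so the next step gives (m, d) = (34, 44) again — its k=1 value — and the period has length 8.

[34; 1, 1, 1, 3, 1, 1, 1, 68]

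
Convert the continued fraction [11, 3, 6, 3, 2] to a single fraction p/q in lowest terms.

1573/139

Fold from the inside: start with 2/1.
  3 + 1/2 = 7/2
  6 + 2/7 = 44/7
  3 + 7/44 = 139/44
  11 + 44/139 = 1573/139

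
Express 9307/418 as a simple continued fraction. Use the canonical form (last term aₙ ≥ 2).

9307 = 22*418 + 111
418 = 3*111 + 85
111 = 1*85 + 26
85 = 3*26 + 7
26 = 3*7 + 5
7 = 1*5 + 2
5 = 2*2 + 1
2 = 2*1 + 0  (stop)
So 9307/418 = [22; 3, 1, 3, 3, 1, 2, 2].

[22; 3, 1, 3, 3, 1, 2, 2]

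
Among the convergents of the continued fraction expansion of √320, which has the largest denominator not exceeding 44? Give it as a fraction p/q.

161/9

√320 = [17; 1, 7, 1, 34, …] (period length 4).
Convergents:
  p_0/q_0 = 17/1
  p_1/q_1 = 18/1
  p_2/q_2 = 143/8
  p_3/q_3 = 161/9
  p_4/q_4 = 5617/314
q_3 = 9 ≤ 44 < 314 = q_4, so the answer is 161/9.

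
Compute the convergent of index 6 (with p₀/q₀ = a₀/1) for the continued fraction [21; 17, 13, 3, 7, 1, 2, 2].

Using pₖ = aₖpₖ₋₁ + pₖ₋₂, qₖ = aₖqₖ₋₁ + qₖ₋₂ (with p₋₁=1, p₋₂=0, q₋₁=0, q₋₂=1):
  k=0: a=21, p=21, q=1
  k=1: a=17, p=358, q=17
  k=2: a=13, p=4675, q=222
  k=3: a=3, p=14383, q=683
  k=4: a=7, p=105356, q=5003
  k=5: a=1, p=119739, q=5686
  k=6: a=2, p=344834, q=16375

344834/16375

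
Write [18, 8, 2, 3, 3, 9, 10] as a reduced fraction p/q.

330555/18244

Using pₖ = aₖpₖ₋₁ + pₖ₋₂ and qₖ = aₖqₖ₋₁ + qₖ₋₂:
  k=0: a=18, p=18, q=1
  k=1: a=8, p=145, q=8
  k=2: a=2, p=308, q=17
  k=3: a=3, p=1069, q=59
  k=4: a=3, p=3515, q=194
  k=5: a=9, p=32704, q=1805
  k=6: a=10, p=330555, q=18244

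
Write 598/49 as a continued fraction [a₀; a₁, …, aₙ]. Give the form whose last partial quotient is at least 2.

598 = 12×49 + 10
49 = 4×10 + 9
10 = 1×9 + 1
9 = 9×1 + 0  (stop)
So 598/49 = [12; 4, 1, 9].

[12; 4, 1, 9]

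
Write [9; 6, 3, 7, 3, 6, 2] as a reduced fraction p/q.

Using pₖ = aₖpₖ₋₁ + pₖ₋₂ and qₖ = aₖqₖ₋₁ + qₖ₋₂:
  k=0: a=9, p=9, q=1
  k=1: a=6, p=55, q=6
  k=2: a=3, p=174, q=19
  k=3: a=7, p=1273, q=139
  k=4: a=3, p=3993, q=436
  k=5: a=6, p=25231, q=2755
  k=6: a=2, p=54455, q=5946

54455/5946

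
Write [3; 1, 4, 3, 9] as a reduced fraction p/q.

Fold from the inside: start with 9/1.
  3 + 1/9 = 28/9
  4 + 9/28 = 121/28
  1 + 28/121 = 149/121
  3 + 121/149 = 568/149

568/149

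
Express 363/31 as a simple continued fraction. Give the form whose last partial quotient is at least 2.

363 = 11·31 + 22
31 = 1·22 + 9
22 = 2·9 + 4
9 = 2·4 + 1
4 = 4·1 + 0  (stop)
So 363/31 = [11; 1, 2, 2, 4].

[11; 1, 2, 2, 4]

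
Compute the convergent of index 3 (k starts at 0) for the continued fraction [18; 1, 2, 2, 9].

131/7

Using pₖ = aₖpₖ₋₁ + pₖ₋₂, qₖ = aₖqₖ₋₁ + qₖ₋₂ (with p₋₁=1, p₋₂=0, q₋₁=0, q₋₂=1):
  k=0: a=18, p=18, q=1
  k=1: a=1, p=19, q=1
  k=2: a=2, p=56, q=3
  k=3: a=2, p=131, q=7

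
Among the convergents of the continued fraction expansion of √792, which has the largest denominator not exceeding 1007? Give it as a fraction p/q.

√792 = [28; 7, 56, …] (period length 2).
Convergents:
  p_0/q_0 = 28/1
  p_1/q_1 = 197/7
  p_2/q_2 = 11060/393
  p_3/q_3 = 77617/2758
q_2 = 393 ≤ 1007 < 2758 = q_3, so the answer is 11060/393.

11060/393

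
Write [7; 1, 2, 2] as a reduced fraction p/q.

Using pₖ = aₖpₖ₋₁ + pₖ₋₂ and qₖ = aₖqₖ₋₁ + qₖ₋₂:
  k=0: a=7, p=7, q=1
  k=1: a=1, p=8, q=1
  k=2: a=2, p=23, q=3
  k=3: a=2, p=54, q=7

54/7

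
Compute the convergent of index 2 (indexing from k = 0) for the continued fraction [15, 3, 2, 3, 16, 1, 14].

Using pₖ = aₖpₖ₋₁ + pₖ₋₂, qₖ = aₖqₖ₋₁ + qₖ₋₂ (with p₋₁=1, p₋₂=0, q₋₁=0, q₋₂=1):
  k=0: a=15, p=15, q=1
  k=1: a=3, p=46, q=3
  k=2: a=2, p=107, q=7

107/7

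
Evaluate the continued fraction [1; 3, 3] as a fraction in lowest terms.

Using pₖ = aₖpₖ₋₁ + pₖ₋₂ and qₖ = aₖqₖ₋₁ + qₖ₋₂:
  k=0: a=1, p=1, q=1
  k=1: a=3, p=4, q=3
  k=2: a=3, p=13, q=10

13/10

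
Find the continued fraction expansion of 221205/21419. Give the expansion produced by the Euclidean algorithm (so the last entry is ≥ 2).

[10; 3, 18, 1, 3, 9, 10]

221205 = 10×21419 + 7015
21419 = 3×7015 + 374
7015 = 18×374 + 283
374 = 1×283 + 91
283 = 3×91 + 10
91 = 9×10 + 1
10 = 10×1 + 0  (stop)
So 221205/21419 = [10; 3, 18, 1, 3, 9, 10].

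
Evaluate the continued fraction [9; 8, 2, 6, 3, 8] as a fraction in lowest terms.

Using pₖ = aₖpₖ₋₁ + pₖ₋₂ and qₖ = aₖqₖ₋₁ + qₖ₋₂:
  k=0: a=9, p=9, q=1
  k=1: a=8, p=73, q=8
  k=2: a=2, p=155, q=17
  k=3: a=6, p=1003, q=110
  k=4: a=3, p=3164, q=347
  k=5: a=8, p=26315, q=2886

26315/2886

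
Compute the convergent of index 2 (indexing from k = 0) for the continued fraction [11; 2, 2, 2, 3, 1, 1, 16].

57/5

Using pₖ = aₖpₖ₋₁ + pₖ₋₂, qₖ = aₖqₖ₋₁ + qₖ₋₂ (with p₋₁=1, p₋₂=0, q₋₁=0, q₋₂=1):
  k=0: a=11, p=11, q=1
  k=1: a=2, p=23, q=2
  k=2: a=2, p=57, q=5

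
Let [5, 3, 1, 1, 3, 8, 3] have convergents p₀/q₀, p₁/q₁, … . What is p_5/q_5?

Using pₖ = aₖpₖ₋₁ + pₖ₋₂, qₖ = aₖqₖ₋₁ + qₖ₋₂ (with p₋₁=1, p₋₂=0, q₋₁=0, q₋₂=1):
  k=0: a=5, p=5, q=1
  k=1: a=3, p=16, q=3
  k=2: a=1, p=21, q=4
  k=3: a=1, p=37, q=7
  k=4: a=3, p=132, q=25
  k=5: a=8, p=1093, q=207

1093/207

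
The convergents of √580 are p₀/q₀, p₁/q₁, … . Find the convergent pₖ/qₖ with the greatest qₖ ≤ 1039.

√580 = [24; 12, 48, …] (period length 2).
Convergents:
  p_0/q_0 = 24/1
  p_1/q_1 = 289/12
  p_2/q_2 = 13896/577
  p_3/q_3 = 167041/6936
q_2 = 577 ≤ 1039 < 6936 = q_3, so the answer is 13896/577.

13896/577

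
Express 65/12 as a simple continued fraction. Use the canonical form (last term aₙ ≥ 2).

65 = 5*12 + 5
12 = 2*5 + 2
5 = 2*2 + 1
2 = 2*1 + 0  (stop)
So 65/12 = [5; 2, 2, 2].

[5; 2, 2, 2]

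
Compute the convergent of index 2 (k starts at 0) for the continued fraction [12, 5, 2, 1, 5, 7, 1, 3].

134/11

Using pₖ = aₖpₖ₋₁ + pₖ₋₂, qₖ = aₖqₖ₋₁ + qₖ₋₂ (with p₋₁=1, p₋₂=0, q₋₁=0, q₋₂=1):
  k=0: a=12, p=12, q=1
  k=1: a=5, p=61, q=5
  k=2: a=2, p=134, q=11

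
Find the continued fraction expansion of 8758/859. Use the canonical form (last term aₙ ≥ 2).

[10; 5, 8, 1, 5, 3]

8758 = 10×859 + 168
859 = 5×168 + 19
168 = 8×19 + 16
19 = 1×16 + 3
16 = 5×3 + 1
3 = 3×1 + 0  (stop)
So 8758/859 = [10; 5, 8, 1, 5, 3].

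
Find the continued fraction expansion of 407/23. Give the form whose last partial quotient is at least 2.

407 = 17×23 + 16
23 = 1×16 + 7
16 = 2×7 + 2
7 = 3×2 + 1
2 = 2×1 + 0  (stop)
So 407/23 = [17; 1, 2, 3, 2].

[17; 1, 2, 3, 2]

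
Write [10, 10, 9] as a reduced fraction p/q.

Fold from the inside: start with 9/1.
  10 + 1/9 = 91/9
  10 + 9/91 = 919/91

919/91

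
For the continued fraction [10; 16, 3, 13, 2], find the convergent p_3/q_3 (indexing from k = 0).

6570/653

Using pₖ = aₖpₖ₋₁ + pₖ₋₂, qₖ = aₖqₖ₋₁ + qₖ₋₂ (with p₋₁=1, p₋₂=0, q₋₁=0, q₋₂=1):
  k=0: a=10, p=10, q=1
  k=1: a=16, p=161, q=16
  k=2: a=3, p=493, q=49
  k=3: a=13, p=6570, q=653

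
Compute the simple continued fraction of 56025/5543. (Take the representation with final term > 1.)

[10; 9, 3, 6, 15, 2]

56025 = 10*5543 + 595
5543 = 9*595 + 188
595 = 3*188 + 31
188 = 6*31 + 2
31 = 15*2 + 1
2 = 2*1 + 0  (stop)
So 56025/5543 = [10; 9, 3, 6, 15, 2].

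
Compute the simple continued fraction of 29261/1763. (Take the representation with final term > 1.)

29261 = 16×1763 + 1053
1763 = 1×1053 + 710
1053 = 1×710 + 343
710 = 2×343 + 24
343 = 14×24 + 7
24 = 3×7 + 3
7 = 2×3 + 1
3 = 3×1 + 0  (stop)
So 29261/1763 = [16; 1, 1, 2, 14, 3, 2, 3].

[16; 1, 1, 2, 14, 3, 2, 3]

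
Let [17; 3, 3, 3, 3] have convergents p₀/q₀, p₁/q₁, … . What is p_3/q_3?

Using pₖ = aₖpₖ₋₁ + pₖ₋₂, qₖ = aₖqₖ₋₁ + qₖ₋₂ (with p₋₁=1, p₋₂=0, q₋₁=0, q₋₂=1):
  k=0: a=17, p=17, q=1
  k=1: a=3, p=52, q=3
  k=2: a=3, p=173, q=10
  k=3: a=3, p=571, q=33

571/33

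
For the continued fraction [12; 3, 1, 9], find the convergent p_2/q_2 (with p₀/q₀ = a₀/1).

Using pₖ = aₖpₖ₋₁ + pₖ₋₂, qₖ = aₖqₖ₋₁ + qₖ₋₂ (with p₋₁=1, p₋₂=0, q₋₁=0, q₋₂=1):
  k=0: a=12, p=12, q=1
  k=1: a=3, p=37, q=3
  k=2: a=1, p=49, q=4

49/4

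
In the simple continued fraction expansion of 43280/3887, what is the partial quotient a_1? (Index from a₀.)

43280 = 11·3887 + 523   →  a_0 = 11
3887 = 7·523 + 226   →  a_1 = 7

7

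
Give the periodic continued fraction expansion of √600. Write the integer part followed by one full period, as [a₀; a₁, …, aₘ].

[24; 2, 48]

a₀ = ⌊√600⌋ = 24.
With m₀=0, d₀=1 and mₖ₊₁ = dₖaₖ − mₖ, dₖ₊₁ = (n − mₖ₊₁²)/dₖ, aₖ₊₁ = ⌊(a₀+mₖ₊₁)/dₖ₊₁⌋:
  k=1: m=24, d=24, a=2
  k=2: m=24, d=1, a=48
d=1 and a=2a₀=48 at k=2, so the next step gives (m, d) = (24, 24) again — its k=1 value — and the period has length 2.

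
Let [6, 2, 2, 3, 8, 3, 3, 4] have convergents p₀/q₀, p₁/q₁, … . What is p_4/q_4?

904/141

Using pₖ = aₖpₖ₋₁ + pₖ₋₂, qₖ = aₖqₖ₋₁ + qₖ₋₂ (with p₋₁=1, p₋₂=0, q₋₁=0, q₋₂=1):
  k=0: a=6, p=6, q=1
  k=1: a=2, p=13, q=2
  k=2: a=2, p=32, q=5
  k=3: a=3, p=109, q=17
  k=4: a=8, p=904, q=141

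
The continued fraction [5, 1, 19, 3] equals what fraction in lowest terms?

Fold from the inside: start with 3/1.
  19 + 1/3 = 58/3
  1 + 3/58 = 61/58
  5 + 58/61 = 363/61

363/61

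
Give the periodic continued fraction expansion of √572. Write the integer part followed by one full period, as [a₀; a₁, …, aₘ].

a₀ = ⌊√572⌋ = 23.
With m₀=0, d₀=1 and mₖ₊₁ = dₖaₖ − mₖ, dₖ₊₁ = (n − mₖ₊₁²)/dₖ, aₖ₊₁ = ⌊(a₀+mₖ₊₁)/dₖ₊₁⌋:
  k=1: m=23, d=43, a=1
  k=2: m=20, d=4, a=10
  k=3: m=20, d=43, a=1
  k=4: m=23, d=1, a=46
d=1 and a=2a₀=46 at k=4, so the next step gives (m, d) = (23, 43) again — its k=1 value — and the period has length 4.

[23; 1, 10, 1, 46]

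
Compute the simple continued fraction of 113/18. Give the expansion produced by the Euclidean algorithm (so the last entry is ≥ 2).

[6; 3, 1, 1, 2]

113 = 6*18 + 5
18 = 3*5 + 3
5 = 1*3 + 2
3 = 1*2 + 1
2 = 2*1 + 0  (stop)
So 113/18 = [6; 3, 1, 1, 2].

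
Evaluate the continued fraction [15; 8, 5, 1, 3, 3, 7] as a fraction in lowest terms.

Using pₖ = aₖpₖ₋₁ + pₖ₋₂ and qₖ = aₖqₖ₋₁ + qₖ₋₂:
  k=0: a=15, p=15, q=1
  k=1: a=8, p=121, q=8
  k=2: a=5, p=620, q=41
  k=3: a=1, p=741, q=49
  k=4: a=3, p=2843, q=188
  k=5: a=3, p=9270, q=613
  k=6: a=7, p=67733, q=4479

67733/4479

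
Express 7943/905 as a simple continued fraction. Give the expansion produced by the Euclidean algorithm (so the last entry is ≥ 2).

[8; 1, 3, 2, 12, 8]

7943 = 8×905 + 703
905 = 1×703 + 202
703 = 3×202 + 97
202 = 2×97 + 8
97 = 12×8 + 1
8 = 8×1 + 0  (stop)
So 7943/905 = [8; 1, 3, 2, 12, 8].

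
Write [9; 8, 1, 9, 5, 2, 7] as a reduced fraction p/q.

67732/7433

Using pₖ = aₖpₖ₋₁ + pₖ₋₂ and qₖ = aₖqₖ₋₁ + qₖ₋₂:
  k=0: a=9, p=9, q=1
  k=1: a=8, p=73, q=8
  k=2: a=1, p=82, q=9
  k=3: a=9, p=811, q=89
  k=4: a=5, p=4137, q=454
  k=5: a=2, p=9085, q=997
  k=6: a=7, p=67732, q=7433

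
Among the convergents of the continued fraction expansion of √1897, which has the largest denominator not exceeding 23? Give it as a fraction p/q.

392/9

√1897 = [43; 1, 1, 4, 12, 4, 1, 1, 86, …] (period length 8).
Convergents:
  p_0/q_0 = 43/1
  p_1/q_1 = 44/1
  p_2/q_2 = 87/2
  p_3/q_3 = 392/9
  p_4/q_4 = 4791/110
q_3 = 9 ≤ 23 < 110 = q_4, so the answer is 392/9.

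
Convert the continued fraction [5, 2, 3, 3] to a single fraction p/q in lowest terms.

125/23

Using pₖ = aₖpₖ₋₁ + pₖ₋₂ and qₖ = aₖqₖ₋₁ + qₖ₋₂:
  k=0: a=5, p=5, q=1
  k=1: a=2, p=11, q=2
  k=2: a=3, p=38, q=7
  k=3: a=3, p=125, q=23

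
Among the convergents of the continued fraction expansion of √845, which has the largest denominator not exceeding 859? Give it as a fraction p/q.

√845 = [29; 14, 1, 1, 14, 58, …] (period length 5).
Convergents:
  p_0/q_0 = 29/1
  p_1/q_1 = 407/14
  p_2/q_2 = 436/15
  p_3/q_3 = 843/29
  p_4/q_4 = 12238/421
  p_5/q_5 = 710647/24447
q_4 = 421 ≤ 859 < 24447 = q_5, so the answer is 12238/421.

12238/421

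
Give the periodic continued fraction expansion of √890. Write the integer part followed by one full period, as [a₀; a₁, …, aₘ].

[29; 1, 4, 1, 58]

a₀ = ⌊√890⌋ = 29.
With m₀=0, d₀=1 and mₖ₊₁ = dₖaₖ − mₖ, dₖ₊₁ = (n − mₖ₊₁²)/dₖ, aₖ₊₁ = ⌊(a₀+mₖ₊₁)/dₖ₊₁⌋:
  k=1: m=29, d=49, a=1
  k=2: m=20, d=10, a=4
  k=3: m=20, d=49, a=1
  k=4: m=29, d=1, a=58
d=1 and a=2a₀=58 at k=4, so the next step gives (m, d) = (29, 49) again — its k=1 value — and the period has length 4.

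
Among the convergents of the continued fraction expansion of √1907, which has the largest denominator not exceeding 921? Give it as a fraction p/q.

√1907 = [43; 1, 2, 43, 2, 1, 86, …] (period length 6).
Convergents:
  p_0/q_0 = 43/1
  p_1/q_1 = 44/1
  p_2/q_2 = 131/3
  p_3/q_3 = 5677/130
  p_4/q_4 = 11485/263
  p_5/q_5 = 17162/393
  p_6/q_6 = 1487417/34061
q_5 = 393 ≤ 921 < 34061 = q_6, so the answer is 17162/393.

17162/393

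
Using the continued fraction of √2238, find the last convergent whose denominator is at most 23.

615/13

√2238 = [47; 3, 3, 1, 30, 1, 3, 3, 94, …] (period length 8).
Convergents:
  p_0/q_0 = 47/1
  p_1/q_1 = 142/3
  p_2/q_2 = 473/10
  p_3/q_3 = 615/13
  p_4/q_4 = 18923/400
q_3 = 13 ≤ 23 < 400 = q_4, so the answer is 615/13.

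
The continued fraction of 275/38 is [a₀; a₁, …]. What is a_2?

275 = 7·38 + 9   →  a_0 = 7
38 = 4·9 + 2   →  a_1 = 4
9 = 4·2 + 1   →  a_2 = 4

4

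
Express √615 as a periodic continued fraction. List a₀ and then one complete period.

a₀ = ⌊√615⌋ = 24.
With m₀=0, d₀=1 and mₖ₊₁ = dₖaₖ − mₖ, dₖ₊₁ = (n − mₖ₊₁²)/dₖ, aₖ₊₁ = ⌊(a₀+mₖ₊₁)/dₖ₊₁⌋:
  k=1: m=24, d=39, a=1
  k=2: m=15, d=10, a=3
  k=3: m=15, d=39, a=1
  k=4: m=24, d=1, a=48
d=1 and a=2a₀=48 at k=4, so the next step gives (m, d) = (24, 39) again — its k=1 value — and the period has length 4.

[24; 1, 3, 1, 48]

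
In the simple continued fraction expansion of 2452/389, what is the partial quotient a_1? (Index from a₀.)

2452 = 6·389 + 118   →  a_0 = 6
389 = 3·118 + 35   →  a_1 = 3

3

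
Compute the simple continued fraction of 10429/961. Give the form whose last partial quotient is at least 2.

[10; 1, 5, 1, 3, 3, 3, 3]

10429 = 10*961 + 819
961 = 1*819 + 142
819 = 5*142 + 109
142 = 1*109 + 33
109 = 3*33 + 10
33 = 3*10 + 3
10 = 3*3 + 1
3 = 3*1 + 0  (stop)
So 10429/961 = [10; 1, 5, 1, 3, 3, 3, 3].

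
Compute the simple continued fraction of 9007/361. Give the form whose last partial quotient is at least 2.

9007 = 24*361 + 343
361 = 1*343 + 18
343 = 19*18 + 1
18 = 18*1 + 0  (stop)
So 9007/361 = [24; 1, 19, 18].

[24; 1, 19, 18]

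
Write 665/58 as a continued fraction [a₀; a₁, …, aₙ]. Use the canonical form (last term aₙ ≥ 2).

665 = 11×58 + 27
58 = 2×27 + 4
27 = 6×4 + 3
4 = 1×3 + 1
3 = 3×1 + 0  (stop)
So 665/58 = [11; 2, 6, 1, 3].

[11; 2, 6, 1, 3]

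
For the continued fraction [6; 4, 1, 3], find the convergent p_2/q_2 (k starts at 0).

31/5

Using pₖ = aₖpₖ₋₁ + pₖ₋₂, qₖ = aₖqₖ₋₁ + qₖ₋₂ (with p₋₁=1, p₋₂=0, q₋₁=0, q₋₂=1):
  k=0: a=6, p=6, q=1
  k=1: a=4, p=25, q=4
  k=2: a=1, p=31, q=5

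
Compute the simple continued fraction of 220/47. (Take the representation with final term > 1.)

220 = 4*47 + 32
47 = 1*32 + 15
32 = 2*15 + 2
15 = 7*2 + 1
2 = 2*1 + 0  (stop)
So 220/47 = [4; 1, 2, 7, 2].

[4; 1, 2, 7, 2]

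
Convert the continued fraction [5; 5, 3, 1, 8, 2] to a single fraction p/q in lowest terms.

Fold from the inside: start with 2/1.
  8 + 1/2 = 17/2
  1 + 2/17 = 19/17
  3 + 17/19 = 74/19
  5 + 19/74 = 389/74
  5 + 74/389 = 2019/389

2019/389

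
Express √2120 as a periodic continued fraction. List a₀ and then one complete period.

a₀ = ⌊√2120⌋ = 46.
With m₀=0, d₀=1 and mₖ₊₁ = dₖaₖ − mₖ, dₖ₊₁ = (n − mₖ₊₁²)/dₖ, aₖ₊₁ = ⌊(a₀+mₖ₊₁)/dₖ₊₁⌋:
  k=1: m=46, d=4, a=23
  k=2: m=46, d=1, a=92
d=1 and a=2a₀=92 at k=2, so the next step gives (m, d) = (46, 4) again — its k=1 value — and the period has length 2.

[46; 23, 92]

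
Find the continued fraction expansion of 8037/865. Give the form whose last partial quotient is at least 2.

[9; 3, 2, 3, 4, 1, 6]

8037 = 9·865 + 252
865 = 3·252 + 109
252 = 2·109 + 34
109 = 3·34 + 7
34 = 4·7 + 6
7 = 1·6 + 1
6 = 6·1 + 0  (stop)
So 8037/865 = [9; 3, 2, 3, 4, 1, 6].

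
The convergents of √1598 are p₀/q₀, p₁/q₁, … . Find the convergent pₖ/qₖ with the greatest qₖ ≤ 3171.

√1598 = [39; 1, 38, 1, 78, …] (period length 4).
Convergents:
  p_0/q_0 = 39/1
  p_1/q_1 = 40/1
  p_2/q_2 = 1559/39
  p_3/q_3 = 1599/40
  p_4/q_4 = 126281/3159
  p_5/q_5 = 127880/3199
q_4 = 3159 ≤ 3171 < 3199 = q_5, so the answer is 126281/3159.

126281/3159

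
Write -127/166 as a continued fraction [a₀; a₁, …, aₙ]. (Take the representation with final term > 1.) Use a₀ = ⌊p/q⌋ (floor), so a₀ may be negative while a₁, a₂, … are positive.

-127 = -1*166 + 39
166 = 4*39 + 10
39 = 3*10 + 9
10 = 1*9 + 1
9 = 9*1 + 0  (stop)
So -127/166 = [-1; 4, 3, 1, 9].

[-1; 4, 3, 1, 9]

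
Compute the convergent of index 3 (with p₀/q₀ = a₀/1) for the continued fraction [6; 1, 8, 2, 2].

131/19

Using pₖ = aₖpₖ₋₁ + pₖ₋₂, qₖ = aₖqₖ₋₁ + qₖ₋₂ (with p₋₁=1, p₋₂=0, q₋₁=0, q₋₂=1):
  k=0: a=6, p=6, q=1
  k=1: a=1, p=7, q=1
  k=2: a=8, p=62, q=9
  k=3: a=2, p=131, q=19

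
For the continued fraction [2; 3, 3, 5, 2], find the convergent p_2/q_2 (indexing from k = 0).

Using pₖ = aₖpₖ₋₁ + pₖ₋₂, qₖ = aₖqₖ₋₁ + qₖ₋₂ (with p₋₁=1, p₋₂=0, q₋₁=0, q₋₂=1):
  k=0: a=2, p=2, q=1
  k=1: a=3, p=7, q=3
  k=2: a=3, p=23, q=10

23/10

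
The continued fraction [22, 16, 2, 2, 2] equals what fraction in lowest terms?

4346/197

Fold from the inside: start with 2/1.
  2 + 1/2 = 5/2
  2 + 2/5 = 12/5
  16 + 5/12 = 197/12
  22 + 12/197 = 4346/197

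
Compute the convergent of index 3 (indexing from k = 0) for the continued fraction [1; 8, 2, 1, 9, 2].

28/25

Using pₖ = aₖpₖ₋₁ + pₖ₋₂, qₖ = aₖqₖ₋₁ + qₖ₋₂ (with p₋₁=1, p₋₂=0, q₋₁=0, q₋₂=1):
  k=0: a=1, p=1, q=1
  k=1: a=8, p=9, q=8
  k=2: a=2, p=19, q=17
  k=3: a=1, p=28, q=25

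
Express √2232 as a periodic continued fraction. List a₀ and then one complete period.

a₀ = ⌊√2232⌋ = 47.
With m₀=0, d₀=1 and mₖ₊₁ = dₖaₖ − mₖ, dₖ₊₁ = (n − mₖ₊₁²)/dₖ, aₖ₊₁ = ⌊(a₀+mₖ₊₁)/dₖ₊₁⌋:
  k=1: m=47, d=23, a=4
  k=2: m=45, d=9, a=10
  k=3: m=45, d=23, a=4
  k=4: m=47, d=1, a=94
d=1 and a=2a₀=94 at k=4, so the next step gives (m, d) = (47, 23) again — its k=1 value — and the period has length 4.

[47; 4, 10, 4, 94]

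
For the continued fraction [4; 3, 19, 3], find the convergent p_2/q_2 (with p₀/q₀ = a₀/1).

251/58

Using pₖ = aₖpₖ₋₁ + pₖ₋₂, qₖ = aₖqₖ₋₁ + qₖ₋₂ (with p₋₁=1, p₋₂=0, q₋₁=0, q₋₂=1):
  k=0: a=4, p=4, q=1
  k=1: a=3, p=13, q=3
  k=2: a=19, p=251, q=58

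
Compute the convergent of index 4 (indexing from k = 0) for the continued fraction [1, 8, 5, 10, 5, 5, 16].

Using pₖ = aₖpₖ₋₁ + pₖ₋₂, qₖ = aₖqₖ₋₁ + qₖ₋₂ (with p₋₁=1, p₋₂=0, q₋₁=0, q₋₂=1):
  k=0: a=1, p=1, q=1
  k=1: a=8, p=9, q=8
  k=2: a=5, p=46, q=41
  k=3: a=10, p=469, q=418
  k=4: a=5, p=2391, q=2131

2391/2131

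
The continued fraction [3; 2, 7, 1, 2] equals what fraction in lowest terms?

170/49

Using pₖ = aₖpₖ₋₁ + pₖ₋₂ and qₖ = aₖqₖ₋₁ + qₖ₋₂:
  k=0: a=3, p=3, q=1
  k=1: a=2, p=7, q=2
  k=2: a=7, p=52, q=15
  k=3: a=1, p=59, q=17
  k=4: a=2, p=170, q=49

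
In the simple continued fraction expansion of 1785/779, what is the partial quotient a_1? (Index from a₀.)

3

1785 = 2·779 + 227   →  a_0 = 2
779 = 3·227 + 98   →  a_1 = 3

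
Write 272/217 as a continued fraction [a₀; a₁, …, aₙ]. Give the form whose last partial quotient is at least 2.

272 = 1×217 + 55
217 = 3×55 + 52
55 = 1×52 + 3
52 = 17×3 + 1
3 = 3×1 + 0  (stop)
So 272/217 = [1; 3, 1, 17, 3].

[1; 3, 1, 17, 3]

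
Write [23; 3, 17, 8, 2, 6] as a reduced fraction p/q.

Fold from the inside: start with 6/1.
  2 + 1/6 = 13/6
  8 + 6/13 = 110/13
  17 + 13/110 = 1883/110
  3 + 110/1883 = 5759/1883
  23 + 1883/5759 = 134340/5759

134340/5759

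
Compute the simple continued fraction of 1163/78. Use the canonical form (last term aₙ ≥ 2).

[14; 1, 10, 7]

1163 = 14*78 + 71
78 = 1*71 + 7
71 = 10*7 + 1
7 = 7*1 + 0  (stop)
So 1163/78 = [14; 1, 10, 7].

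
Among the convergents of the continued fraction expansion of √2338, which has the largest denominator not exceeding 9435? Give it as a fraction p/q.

238428/4931

√2338 = [48; 2, 1, 5, 48, 5, 1, 2, 96, …] (period length 8).
Convergents:
  p_0/q_0 = 48/1
  p_1/q_1 = 97/2
  p_2/q_2 = 145/3
  p_3/q_3 = 822/17
  p_4/q_4 = 39601/819
  p_5/q_5 = 198827/4112
  p_6/q_6 = 238428/4931
  p_7/q_7 = 675683/13974
q_6 = 4931 ≤ 9435 < 13974 = q_7, so the answer is 238428/4931.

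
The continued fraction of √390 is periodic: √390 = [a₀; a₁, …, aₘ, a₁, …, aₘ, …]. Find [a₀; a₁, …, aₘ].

[19; 1, 2, 1, 38]

a₀ = ⌊√390⌋ = 19.
With m₀=0, d₀=1 and mₖ₊₁ = dₖaₖ − mₖ, dₖ₊₁ = (n − mₖ₊₁²)/dₖ, aₖ₊₁ = ⌊(a₀+mₖ₊₁)/dₖ₊₁⌋:
  k=1: m=19, d=29, a=1
  k=2: m=10, d=10, a=2
  k=3: m=10, d=29, a=1
  k=4: m=19, d=1, a=38
d=1 and a=2a₀=38 at k=4, so the next step gives (m, d) = (19, 29) again — its k=1 value — and the period has length 4.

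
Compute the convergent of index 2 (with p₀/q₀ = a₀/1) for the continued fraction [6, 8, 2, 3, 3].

104/17

Using pₖ = aₖpₖ₋₁ + pₖ₋₂, qₖ = aₖqₖ₋₁ + qₖ₋₂ (with p₋₁=1, p₋₂=0, q₋₁=0, q₋₂=1):
  k=0: a=6, p=6, q=1
  k=1: a=8, p=49, q=8
  k=2: a=2, p=104, q=17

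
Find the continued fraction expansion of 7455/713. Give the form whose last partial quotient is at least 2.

[10; 2, 5, 6, 3, 3]

7455 = 10×713 + 325
713 = 2×325 + 63
325 = 5×63 + 10
63 = 6×10 + 3
10 = 3×3 + 1
3 = 3×1 + 0  (stop)
So 7455/713 = [10; 2, 5, 6, 3, 3].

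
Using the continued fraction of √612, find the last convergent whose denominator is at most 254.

√612 = [24; 1, 2, 1, 4, 1, 2, 1, 48, …] (period length 8).
Convergents:
  p_0/q_0 = 24/1
  p_1/q_1 = 25/1
  p_2/q_2 = 74/3
  p_3/q_3 = 99/4
  p_4/q_4 = 470/19
  p_5/q_5 = 569/23
  p_6/q_6 = 1608/65
  p_7/q_7 = 2177/88
  p_8/q_8 = 106104/4289
q_7 = 88 ≤ 254 < 4289 = q_8, so the answer is 2177/88.

2177/88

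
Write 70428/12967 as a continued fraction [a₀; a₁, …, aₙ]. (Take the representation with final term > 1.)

[5; 2, 3, 7, 8, 15, 2]

70428 = 5×12967 + 5593
12967 = 2×5593 + 1781
5593 = 3×1781 + 250
1781 = 7×250 + 31
250 = 8×31 + 2
31 = 15×2 + 1
2 = 2×1 + 0  (stop)
So 70428/12967 = [5; 2, 3, 7, 8, 15, 2].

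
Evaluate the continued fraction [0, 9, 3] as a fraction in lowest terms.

3/28

Using pₖ = aₖpₖ₋₁ + pₖ₋₂ and qₖ = aₖqₖ₋₁ + qₖ₋₂:
  k=0: a=0, p=0, q=1
  k=1: a=9, p=1, q=9
  k=2: a=3, p=3, q=28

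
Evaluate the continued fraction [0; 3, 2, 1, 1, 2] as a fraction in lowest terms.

13/44

Fold from the inside: start with 2/1.
  1 + 1/2 = 3/2
  1 + 2/3 = 5/3
  2 + 3/5 = 13/5
  3 + 5/13 = 44/13
  0 + 13/44 = 13/44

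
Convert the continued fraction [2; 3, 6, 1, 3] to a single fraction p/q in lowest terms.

197/85

Using pₖ = aₖpₖ₋₁ + pₖ₋₂ and qₖ = aₖqₖ₋₁ + qₖ₋₂:
  k=0: a=2, p=2, q=1
  k=1: a=3, p=7, q=3
  k=2: a=6, p=44, q=19
  k=3: a=1, p=51, q=22
  k=4: a=3, p=197, q=85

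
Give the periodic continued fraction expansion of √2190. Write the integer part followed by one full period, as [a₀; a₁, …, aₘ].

a₀ = ⌊√2190⌋ = 46.
With m₀=0, d₀=1 and mₖ₊₁ = dₖaₖ − mₖ, dₖ₊₁ = (n − mₖ₊₁²)/dₖ, aₖ₊₁ = ⌊(a₀+mₖ₊₁)/dₖ₊₁⌋:
  k=1: m=46, d=74, a=1
  k=2: m=28, d=19, a=3
  k=3: m=29, d=71, a=1
  k=4: m=42, d=6, a=14
  k=5: m=42, d=71, a=1
  k=6: m=29, d=19, a=3
  k=7: m=28, d=74, a=1
  k=8: m=46, d=1, a=92
d=1 and a=2a₀=92 at k=8, so the next step gives (m, d) = (46, 74) again — its k=1 value — and the period has length 8.

[46; 1, 3, 1, 14, 1, 3, 1, 92]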